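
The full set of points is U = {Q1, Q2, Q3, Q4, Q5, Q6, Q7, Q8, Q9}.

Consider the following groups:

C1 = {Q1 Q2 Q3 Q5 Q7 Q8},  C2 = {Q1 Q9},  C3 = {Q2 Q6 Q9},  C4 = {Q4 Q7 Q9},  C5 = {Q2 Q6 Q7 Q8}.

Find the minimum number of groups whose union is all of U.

3

C1, C4, and C5 cover everything between them: the union {Q1, Q2, Q3, Q4, Q5, Q6, Q7, Q8, Q9} is all of U.
Only C1 contains Q3, so C1 is forced; the remaining 3 points need at least 2 more groups (each remaining group adds at most 2) — so at least 3 groups are needed, and 3 is optimal.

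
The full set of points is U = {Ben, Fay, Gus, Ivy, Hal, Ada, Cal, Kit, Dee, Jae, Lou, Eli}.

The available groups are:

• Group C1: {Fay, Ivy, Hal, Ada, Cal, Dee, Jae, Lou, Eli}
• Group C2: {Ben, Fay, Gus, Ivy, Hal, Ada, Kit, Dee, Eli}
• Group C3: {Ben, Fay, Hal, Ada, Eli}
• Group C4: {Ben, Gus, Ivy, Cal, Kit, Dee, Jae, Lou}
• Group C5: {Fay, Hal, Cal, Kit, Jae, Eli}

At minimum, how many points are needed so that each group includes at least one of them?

2

The 2 points {Hal, Dee} hit every group.
No single point lies in every group, so at least 2 are needed and 2 is optimal.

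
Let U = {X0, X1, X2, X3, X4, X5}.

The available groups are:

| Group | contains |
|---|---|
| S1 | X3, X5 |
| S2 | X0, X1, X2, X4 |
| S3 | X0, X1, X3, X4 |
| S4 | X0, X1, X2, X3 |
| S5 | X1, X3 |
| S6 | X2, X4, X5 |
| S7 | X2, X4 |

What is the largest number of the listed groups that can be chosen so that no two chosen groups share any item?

S1, S2 are pairwise disjoint (S1={X3,X5}; S2={X0,X1,X2,X4}).
Every remaining group overlaps one of these, and no 3 of the listed groups are pairwise disjoint, so 2 is the maximum.

2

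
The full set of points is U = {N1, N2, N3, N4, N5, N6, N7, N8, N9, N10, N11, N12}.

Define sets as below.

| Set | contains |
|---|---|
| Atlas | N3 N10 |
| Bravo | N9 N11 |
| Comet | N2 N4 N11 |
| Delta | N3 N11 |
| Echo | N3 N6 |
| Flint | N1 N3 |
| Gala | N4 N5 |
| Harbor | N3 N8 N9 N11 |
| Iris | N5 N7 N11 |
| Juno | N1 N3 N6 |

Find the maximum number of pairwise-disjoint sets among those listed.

3

Bravo, Flint, Gala are pairwise disjoint (Bravo={N9,N11}; Flint={N1,N3}; Gala={N4,N5}).
Every remaining set overlaps one of these, and no 4 of the listed sets are pairwise disjoint, so 3 is the maximum.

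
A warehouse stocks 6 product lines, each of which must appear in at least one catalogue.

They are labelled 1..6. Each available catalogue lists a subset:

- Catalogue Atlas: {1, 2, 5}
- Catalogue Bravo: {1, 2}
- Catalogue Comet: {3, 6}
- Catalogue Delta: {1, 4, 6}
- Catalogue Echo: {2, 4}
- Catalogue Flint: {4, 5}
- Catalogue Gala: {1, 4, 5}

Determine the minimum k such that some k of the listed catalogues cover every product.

Take {Atlas, Comet, Echo}. Their union is {1, 2, 3, 4, 5, 6}, which is all 6 products.
Only Comet contains 3, so Comet is forced; the remaining 4 products need at least 2 more catalogues (each remaining catalogue adds at most 3) — so at least 3 catalogues are needed, and 3 is optimal.

3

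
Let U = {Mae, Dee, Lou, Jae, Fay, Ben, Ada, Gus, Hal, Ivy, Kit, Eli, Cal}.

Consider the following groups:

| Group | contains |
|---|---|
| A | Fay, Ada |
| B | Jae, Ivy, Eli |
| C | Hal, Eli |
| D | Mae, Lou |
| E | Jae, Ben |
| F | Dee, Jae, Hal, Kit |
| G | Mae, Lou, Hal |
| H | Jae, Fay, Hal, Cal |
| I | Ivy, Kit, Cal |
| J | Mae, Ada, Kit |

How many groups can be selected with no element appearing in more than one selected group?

5

A, C, D, E, I are pairwise disjoint (A={Fay,Ada}; C={Hal,Eli}; D={Mae,Lou}; E={Jae,Ben}; I={Ivy,Kit,Cal}).
Every remaining group overlaps one of these, and no 6 of the listed groups are pairwise disjoint, so 5 is the maximum.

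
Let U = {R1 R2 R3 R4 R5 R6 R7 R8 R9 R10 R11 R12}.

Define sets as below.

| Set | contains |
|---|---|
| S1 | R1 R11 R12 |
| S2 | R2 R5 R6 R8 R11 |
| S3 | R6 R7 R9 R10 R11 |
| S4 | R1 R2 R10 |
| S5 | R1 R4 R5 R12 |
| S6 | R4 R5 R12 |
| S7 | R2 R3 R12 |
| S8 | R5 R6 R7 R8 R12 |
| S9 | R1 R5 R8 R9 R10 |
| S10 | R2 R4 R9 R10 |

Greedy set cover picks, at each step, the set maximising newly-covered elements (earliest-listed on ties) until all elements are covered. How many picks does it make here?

4

Greedy: pick S2 (covers 5 new) → pick S3 (covers 3 new) → pick S5 (covers 3 new) → pick S7 (covers 1 new). Total picks: 4.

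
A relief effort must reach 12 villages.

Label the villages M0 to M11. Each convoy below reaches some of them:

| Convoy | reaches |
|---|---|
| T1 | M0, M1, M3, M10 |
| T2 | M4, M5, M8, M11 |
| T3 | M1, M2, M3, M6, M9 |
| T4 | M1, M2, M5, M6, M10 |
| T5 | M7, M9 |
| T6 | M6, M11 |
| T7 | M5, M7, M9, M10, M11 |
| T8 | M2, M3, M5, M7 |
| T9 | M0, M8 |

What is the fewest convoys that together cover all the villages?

4

Take {T1, T2, T3, T7}. Their union is {M0, M1, M2, M3, M4, M5, M6, M7, M8, M9, M10, M11}, which is all 12 villages.
No 3 of the 9 convoys cover everything (all 84 combinations miss at least one village), so 4 is optimal.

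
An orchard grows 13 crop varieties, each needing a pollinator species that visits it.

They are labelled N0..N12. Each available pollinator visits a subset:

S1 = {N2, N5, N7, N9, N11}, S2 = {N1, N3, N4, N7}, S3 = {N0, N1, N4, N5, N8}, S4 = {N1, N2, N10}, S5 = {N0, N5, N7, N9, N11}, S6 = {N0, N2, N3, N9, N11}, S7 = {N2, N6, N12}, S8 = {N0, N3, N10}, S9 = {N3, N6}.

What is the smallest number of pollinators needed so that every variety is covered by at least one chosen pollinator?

4

S3 and S5 and S7 and S8 together: S3 ∪ S5 ∪ S7 ∪ S8 = {N0, N1, N2, N3, N4, N5, N6, N7, N8, N9, N10, N11, N12} — every variety is covered.
No 3 of the 9 pollinators cover everything (all 84 combinations miss at least one variety), so 4 is optimal.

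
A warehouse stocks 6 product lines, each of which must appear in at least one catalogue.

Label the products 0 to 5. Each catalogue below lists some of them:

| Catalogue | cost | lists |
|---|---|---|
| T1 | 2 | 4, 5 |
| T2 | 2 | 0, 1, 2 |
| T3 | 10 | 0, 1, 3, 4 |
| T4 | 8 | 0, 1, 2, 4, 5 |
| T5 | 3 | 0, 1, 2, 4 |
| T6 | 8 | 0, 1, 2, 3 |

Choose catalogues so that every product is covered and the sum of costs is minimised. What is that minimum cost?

10

T1, T6 together cover every product (T1 ∪ T6 = {0, 1, 2, 3, 4, 5}); total cost 2 + 8 = 10.
The greedy pick T2, T1, T6 costs 12; no covering selection beats 10.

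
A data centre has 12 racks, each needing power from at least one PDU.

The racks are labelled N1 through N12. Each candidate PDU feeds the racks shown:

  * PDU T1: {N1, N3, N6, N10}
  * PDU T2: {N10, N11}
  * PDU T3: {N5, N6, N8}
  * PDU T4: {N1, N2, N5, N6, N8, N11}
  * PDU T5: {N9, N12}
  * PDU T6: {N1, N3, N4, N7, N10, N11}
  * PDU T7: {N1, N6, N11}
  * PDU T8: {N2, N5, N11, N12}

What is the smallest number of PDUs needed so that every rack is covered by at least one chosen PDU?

T4 and T5 and T6 together: T4 ∪ T5 ∪ T6 = {N1, N2, N3, N4, N5, N6, N7, N8, N9, N10, N11, N12} — every rack is covered.
Only T6 contains N4, so T6 is forced; the remaining 6 racks need at least 2 more PDUs (each remaining PDU adds at most 4) — so at least 3 PDUs are needed, and 3 is optimal.

3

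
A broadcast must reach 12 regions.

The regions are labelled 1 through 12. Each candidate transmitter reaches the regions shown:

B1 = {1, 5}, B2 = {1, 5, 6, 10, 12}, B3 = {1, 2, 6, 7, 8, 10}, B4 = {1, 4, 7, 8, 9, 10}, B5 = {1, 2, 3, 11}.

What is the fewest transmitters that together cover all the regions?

Take {B2, B4, B5}. Their union is {1, 2, 3, 4, 5, 6, 7, 8, 9, 10, 11, 12}, which is all 12 regions.
Only B5 contains 3, so B5 is forced; the remaining 8 regions need at least 2 more transmitters (each remaining transmitter adds at most 5) — so at least 3 transmitters are needed, and 3 is optimal.

3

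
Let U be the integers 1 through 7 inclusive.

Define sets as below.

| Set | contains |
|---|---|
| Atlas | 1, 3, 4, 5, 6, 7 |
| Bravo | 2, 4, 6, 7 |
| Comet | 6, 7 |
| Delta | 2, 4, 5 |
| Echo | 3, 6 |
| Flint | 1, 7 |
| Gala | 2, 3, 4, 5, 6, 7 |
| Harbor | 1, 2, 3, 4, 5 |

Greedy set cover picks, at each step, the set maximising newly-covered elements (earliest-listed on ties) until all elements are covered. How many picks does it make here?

2

Greedy: pick Atlas (covers 6 new) → pick Bravo (covers 1 new). Total picks: 2.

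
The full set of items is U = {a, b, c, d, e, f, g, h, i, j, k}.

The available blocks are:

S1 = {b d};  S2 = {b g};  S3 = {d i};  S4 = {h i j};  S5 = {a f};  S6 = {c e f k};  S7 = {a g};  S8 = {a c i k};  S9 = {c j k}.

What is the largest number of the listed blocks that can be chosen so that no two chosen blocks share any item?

S1, S4, S6, S7 are pairwise disjoint (S1={b,d}; S4={h,i,j}; S6={c,e,f,k}; S7={a,g}).
Every remaining block overlaps one of these, and no 5 of the listed blocks are pairwise disjoint, so 4 is the maximum.

4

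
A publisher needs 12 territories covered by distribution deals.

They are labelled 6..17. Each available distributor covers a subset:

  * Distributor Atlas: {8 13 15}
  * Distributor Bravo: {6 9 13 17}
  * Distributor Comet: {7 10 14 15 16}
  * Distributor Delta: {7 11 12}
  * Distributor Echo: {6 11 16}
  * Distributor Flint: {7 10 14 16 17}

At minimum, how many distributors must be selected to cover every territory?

Take {Atlas, Bravo, Comet, Delta}. Their union is {6, 7, 8, 9, 10, 11, 12, 13, 14, 15, 16, 17}, which is all 12 territories.
Only Delta contains 12, so Delta is forced; the remaining 9 territories need at least 3 more distributors (each remaining distributor adds at most 4) — so at least 4 distributors are needed, and 4 is optimal.

4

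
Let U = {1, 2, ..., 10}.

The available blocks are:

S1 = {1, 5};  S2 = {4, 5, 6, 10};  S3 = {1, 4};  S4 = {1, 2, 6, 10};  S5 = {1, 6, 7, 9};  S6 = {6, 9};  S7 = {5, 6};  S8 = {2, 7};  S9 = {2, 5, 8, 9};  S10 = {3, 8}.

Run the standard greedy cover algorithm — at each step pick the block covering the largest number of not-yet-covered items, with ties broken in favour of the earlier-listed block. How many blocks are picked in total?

4

Greedy: pick S2 (covers 4 new) → pick S5 (covers 3 new) → pick S9 (covers 2 new) → pick S10 (covers 1 new). Total picks: 4.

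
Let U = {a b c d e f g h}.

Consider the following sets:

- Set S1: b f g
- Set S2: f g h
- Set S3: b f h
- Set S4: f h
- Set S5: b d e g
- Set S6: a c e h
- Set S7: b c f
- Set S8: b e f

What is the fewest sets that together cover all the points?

3

S4, S5, and S6 cover everything between them: the union {a, b, c, d, e, f, g, h} is all of U.
Only S6 contains a, so S6 is forced; the remaining 4 points need at least 2 more sets (each remaining set adds at most 3) — so at least 3 sets are needed, and 3 is optimal.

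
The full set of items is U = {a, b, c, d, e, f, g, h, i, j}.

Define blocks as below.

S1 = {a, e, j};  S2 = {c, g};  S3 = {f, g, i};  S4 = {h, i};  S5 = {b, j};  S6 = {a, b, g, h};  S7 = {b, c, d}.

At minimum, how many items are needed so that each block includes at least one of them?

4

The 4 items {b, e, g, i} hit every block.
No choice of 3 items meets every block, so 4 is the minimum.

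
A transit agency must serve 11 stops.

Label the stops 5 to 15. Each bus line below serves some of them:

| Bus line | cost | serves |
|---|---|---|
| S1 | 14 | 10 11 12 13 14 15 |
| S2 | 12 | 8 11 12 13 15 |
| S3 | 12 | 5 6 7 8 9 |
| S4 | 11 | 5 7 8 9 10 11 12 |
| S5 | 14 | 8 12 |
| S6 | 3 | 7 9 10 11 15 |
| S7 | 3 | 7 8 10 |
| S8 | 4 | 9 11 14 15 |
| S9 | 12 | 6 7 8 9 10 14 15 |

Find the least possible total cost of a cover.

S1, S3 together cover every stop (S1 ∪ S3 = {5, 6, 7, 8, 9, 10, 11, 12, 13, 14, 15}); total cost 14 + 12 = 26.
The greedy pick S6, S7, S8, S4, S2, S3 costs 45; no covering selection beats 26.

26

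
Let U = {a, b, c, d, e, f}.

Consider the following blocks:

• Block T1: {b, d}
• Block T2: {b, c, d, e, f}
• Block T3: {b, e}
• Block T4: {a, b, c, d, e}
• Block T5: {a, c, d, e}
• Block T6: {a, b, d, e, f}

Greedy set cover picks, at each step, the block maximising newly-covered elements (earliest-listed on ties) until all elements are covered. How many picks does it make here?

2

Greedy: pick T2 (covers 5 new) → pick T4 (covers 1 new). Total picks: 2.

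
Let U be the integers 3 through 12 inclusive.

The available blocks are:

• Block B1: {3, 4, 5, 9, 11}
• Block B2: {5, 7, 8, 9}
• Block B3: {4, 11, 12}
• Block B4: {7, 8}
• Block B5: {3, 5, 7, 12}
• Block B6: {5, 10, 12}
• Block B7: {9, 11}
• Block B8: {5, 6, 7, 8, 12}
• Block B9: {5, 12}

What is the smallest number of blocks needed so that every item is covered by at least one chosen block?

3

B1 and B6 and B8 together: B1 ∪ B6 ∪ B8 = {3, 4, 5, 6, 7, 8, 9, 10, 11, 12} — every item is covered.
Only B8 contains 6, so B8 is forced; the remaining 5 items need at least 2 more blocks (each remaining block adds at most 4) — so at least 3 blocks are needed, and 3 is optimal.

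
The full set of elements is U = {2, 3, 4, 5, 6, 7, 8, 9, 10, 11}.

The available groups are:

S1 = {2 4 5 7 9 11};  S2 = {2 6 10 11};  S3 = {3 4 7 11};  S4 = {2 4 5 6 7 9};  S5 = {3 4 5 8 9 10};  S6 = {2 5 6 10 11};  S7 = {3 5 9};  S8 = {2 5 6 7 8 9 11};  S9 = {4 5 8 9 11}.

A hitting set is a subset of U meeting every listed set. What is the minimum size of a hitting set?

2

The 2 elements {9, 11} hit every group.
The groups S2, S7 are pairwise disjoint, so any hitting set needs a separate element for each — at least 2. Hence 2 is optimal.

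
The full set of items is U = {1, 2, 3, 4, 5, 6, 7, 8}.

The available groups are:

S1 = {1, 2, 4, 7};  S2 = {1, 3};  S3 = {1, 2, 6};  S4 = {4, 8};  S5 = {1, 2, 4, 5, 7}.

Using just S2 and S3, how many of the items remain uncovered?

4

Union of S2, S3 = {1, 2, 3, 6}.
Not covered: 4, 5, 7, 8 — 4 items.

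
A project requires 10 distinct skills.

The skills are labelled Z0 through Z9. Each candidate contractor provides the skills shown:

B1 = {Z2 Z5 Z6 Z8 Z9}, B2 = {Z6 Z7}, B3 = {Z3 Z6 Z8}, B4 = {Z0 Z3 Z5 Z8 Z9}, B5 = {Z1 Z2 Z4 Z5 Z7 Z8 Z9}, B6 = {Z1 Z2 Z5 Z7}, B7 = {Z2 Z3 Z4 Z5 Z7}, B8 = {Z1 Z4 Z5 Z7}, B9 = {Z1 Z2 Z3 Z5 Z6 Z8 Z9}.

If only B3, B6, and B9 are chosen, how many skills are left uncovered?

Union of B3, B6, B9 = {Z1, Z2, Z3, Z5, Z6, Z7, Z8, Z9}.
Not covered: Z0, Z4 — 2 skills.

2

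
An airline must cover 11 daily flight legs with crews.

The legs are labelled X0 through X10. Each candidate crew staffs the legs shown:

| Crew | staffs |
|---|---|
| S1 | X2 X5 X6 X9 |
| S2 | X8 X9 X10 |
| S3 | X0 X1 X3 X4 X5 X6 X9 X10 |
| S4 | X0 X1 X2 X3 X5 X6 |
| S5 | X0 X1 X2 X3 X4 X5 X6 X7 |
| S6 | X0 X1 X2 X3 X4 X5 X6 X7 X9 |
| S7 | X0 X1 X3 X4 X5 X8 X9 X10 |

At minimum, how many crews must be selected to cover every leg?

2

Take {S5, S7}. Their union is {X0, X1, X2, X3, X4, X5, X6, X7, X8, X9, X10}, which is all 11 legs.
No single crew has all 11 legs (the largest, S6, has 9), so 2 is optimal.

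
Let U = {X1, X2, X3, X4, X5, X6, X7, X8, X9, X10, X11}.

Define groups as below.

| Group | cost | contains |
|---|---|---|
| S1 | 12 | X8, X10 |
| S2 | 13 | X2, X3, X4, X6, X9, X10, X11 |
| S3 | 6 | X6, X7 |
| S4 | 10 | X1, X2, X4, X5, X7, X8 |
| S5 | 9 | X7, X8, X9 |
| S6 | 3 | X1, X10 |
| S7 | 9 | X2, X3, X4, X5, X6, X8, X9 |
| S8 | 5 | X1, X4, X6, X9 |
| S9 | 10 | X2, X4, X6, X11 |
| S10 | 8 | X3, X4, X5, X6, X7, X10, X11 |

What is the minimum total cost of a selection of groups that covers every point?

S6, S7, S10 together cover every point (S6 ∪ S7 ∪ S10 = {X1, X2, X3, X4, X5, X6, X7, X8, X9, X10, X11}); total cost 3 + 9 + 8 = 20.
The greedy pick S10, S8, S7 costs 22; no covering selection beats 20.

20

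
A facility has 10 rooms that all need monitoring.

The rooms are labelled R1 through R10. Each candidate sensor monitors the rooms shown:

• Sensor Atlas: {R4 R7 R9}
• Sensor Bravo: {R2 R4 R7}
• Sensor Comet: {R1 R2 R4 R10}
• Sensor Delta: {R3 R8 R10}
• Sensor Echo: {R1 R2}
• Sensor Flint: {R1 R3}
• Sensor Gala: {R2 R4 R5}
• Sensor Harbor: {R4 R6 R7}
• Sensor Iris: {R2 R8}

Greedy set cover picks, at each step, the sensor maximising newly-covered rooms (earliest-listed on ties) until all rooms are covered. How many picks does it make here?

Greedy: pick Comet (covers 4 new) → pick Atlas (covers 2 new) → pick Delta (covers 2 new) → pick Gala (covers 1 new) → pick Harbor (covers 1 new). Total picks: 5.

5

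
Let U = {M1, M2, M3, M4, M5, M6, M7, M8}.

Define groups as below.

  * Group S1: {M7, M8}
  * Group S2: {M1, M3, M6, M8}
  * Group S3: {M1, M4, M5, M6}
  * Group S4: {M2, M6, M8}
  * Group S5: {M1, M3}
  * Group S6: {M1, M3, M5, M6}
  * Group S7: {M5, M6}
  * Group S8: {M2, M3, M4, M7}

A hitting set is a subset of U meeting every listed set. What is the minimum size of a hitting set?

Take H = {M1, M6, M7}. Each listed group contains at least one of these, so H is a hitting set of size 3.
The groups S1, S5, S7 are pairwise disjoint, so any hitting set needs a separate item for each — at least 3. Hence 3 is optimal.

3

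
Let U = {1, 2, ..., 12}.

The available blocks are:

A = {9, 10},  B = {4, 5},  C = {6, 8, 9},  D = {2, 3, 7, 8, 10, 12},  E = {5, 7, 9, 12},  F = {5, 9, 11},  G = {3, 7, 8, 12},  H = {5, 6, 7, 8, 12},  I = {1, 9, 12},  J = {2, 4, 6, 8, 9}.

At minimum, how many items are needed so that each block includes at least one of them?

Take T = {4, 9, 12}. Each listed block contains at least one of these, so T is a hitting set of size 3.
The blocks A, B, G are pairwise disjoint, so any hitting set needs a separate item for each — at least 3. Hence 3 is optimal.

3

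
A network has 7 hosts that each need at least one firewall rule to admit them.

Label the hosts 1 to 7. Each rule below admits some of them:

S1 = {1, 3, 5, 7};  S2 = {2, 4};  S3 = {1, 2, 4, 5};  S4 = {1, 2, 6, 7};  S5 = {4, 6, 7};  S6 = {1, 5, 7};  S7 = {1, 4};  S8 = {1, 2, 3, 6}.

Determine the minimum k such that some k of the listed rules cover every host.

3

Take {S3, S6, S8}. Their union is {1, 2, 3, 4, 5, 6, 7}, which is all 7 hosts.
No 2 of the 8 rules cover everything (all 28 combinations miss at least one host), so 3 is optimal.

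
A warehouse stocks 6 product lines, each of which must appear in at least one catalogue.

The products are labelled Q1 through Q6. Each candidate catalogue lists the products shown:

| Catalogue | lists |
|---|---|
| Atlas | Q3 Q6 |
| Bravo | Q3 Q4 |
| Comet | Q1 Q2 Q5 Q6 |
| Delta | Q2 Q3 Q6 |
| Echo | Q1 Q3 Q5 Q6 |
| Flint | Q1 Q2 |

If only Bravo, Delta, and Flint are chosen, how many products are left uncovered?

Union of Bravo, Delta, Flint = {Q1, Q2, Q3, Q4, Q6}.
Not covered: Q5 — 1 product.

1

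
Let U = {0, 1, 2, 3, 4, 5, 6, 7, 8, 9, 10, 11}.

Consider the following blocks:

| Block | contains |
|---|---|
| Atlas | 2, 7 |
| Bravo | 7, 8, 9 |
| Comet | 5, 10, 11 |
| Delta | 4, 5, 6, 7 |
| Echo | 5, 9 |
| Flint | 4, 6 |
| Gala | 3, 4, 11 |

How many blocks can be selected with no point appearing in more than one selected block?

3

Atlas, Comet, Flint are pairwise disjoint (Atlas={2,7}; Comet={5,10,11}; Flint={4,6}).
Every remaining block overlaps one of these, and no 4 of the listed blocks are pairwise disjoint, so 3 is the maximum.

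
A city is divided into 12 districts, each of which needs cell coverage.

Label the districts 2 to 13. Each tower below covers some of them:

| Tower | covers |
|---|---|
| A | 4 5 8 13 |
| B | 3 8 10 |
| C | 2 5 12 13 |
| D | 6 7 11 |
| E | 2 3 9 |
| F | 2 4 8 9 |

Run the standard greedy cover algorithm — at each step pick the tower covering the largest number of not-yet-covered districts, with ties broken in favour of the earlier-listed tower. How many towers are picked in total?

Greedy: pick A (covers 4 new) → pick D (covers 3 new) → pick E (covers 3 new) → pick B (covers 1 new) → pick C (covers 1 new). Total picks: 5.
(The true minimum cover uses only 4 towers, so greedy is not optimal here.)

5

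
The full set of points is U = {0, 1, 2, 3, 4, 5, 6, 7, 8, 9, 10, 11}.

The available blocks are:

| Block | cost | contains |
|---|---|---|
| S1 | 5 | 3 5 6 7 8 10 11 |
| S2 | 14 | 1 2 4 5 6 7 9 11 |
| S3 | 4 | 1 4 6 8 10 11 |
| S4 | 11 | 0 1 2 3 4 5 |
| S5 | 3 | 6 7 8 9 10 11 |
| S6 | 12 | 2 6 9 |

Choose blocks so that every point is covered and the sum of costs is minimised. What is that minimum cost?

14

S4, S5 together cover every point (S4 ∪ S5 = {0, 1, 2, 3, 4, 5, 6, 7, 8, 9, 10, 11}); total cost 11 + 3 = 14.
No covering selection has total cost below 14.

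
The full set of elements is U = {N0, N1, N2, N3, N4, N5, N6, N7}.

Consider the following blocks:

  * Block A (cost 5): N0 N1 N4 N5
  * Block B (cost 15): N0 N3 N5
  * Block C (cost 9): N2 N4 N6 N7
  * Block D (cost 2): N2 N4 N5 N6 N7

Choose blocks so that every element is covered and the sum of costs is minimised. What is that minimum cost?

22

A, B, D together cover every element (A ∪ B ∪ D = {N0, N1, N2, N3, N4, N5, N6, N7}); total cost 5 + 15 + 2 = 22.
No covering selection has total cost below 22.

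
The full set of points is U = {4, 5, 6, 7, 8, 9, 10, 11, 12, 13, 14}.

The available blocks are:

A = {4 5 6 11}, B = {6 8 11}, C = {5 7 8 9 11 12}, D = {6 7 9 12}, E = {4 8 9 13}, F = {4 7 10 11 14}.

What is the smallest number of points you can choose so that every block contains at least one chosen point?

Take H = {9, 11}. Each listed block contains at least one of these, so H is a hitting set of size 2.
No single point lies in every block, so at least 2 are needed and 2 is optimal.

2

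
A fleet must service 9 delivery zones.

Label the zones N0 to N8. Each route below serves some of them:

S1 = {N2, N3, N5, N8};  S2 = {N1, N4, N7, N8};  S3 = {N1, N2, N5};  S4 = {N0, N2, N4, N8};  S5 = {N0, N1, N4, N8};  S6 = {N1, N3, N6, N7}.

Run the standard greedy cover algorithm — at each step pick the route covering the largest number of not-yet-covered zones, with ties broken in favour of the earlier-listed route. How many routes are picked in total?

Greedy: pick S1 (covers 4 new) → pick S2 (covers 3 new) → pick S4 (covers 1 new) → pick S6 (covers 1 new). Total picks: 4.
(The true minimum cover uses only 3 routes, so greedy is not optimal here.)

4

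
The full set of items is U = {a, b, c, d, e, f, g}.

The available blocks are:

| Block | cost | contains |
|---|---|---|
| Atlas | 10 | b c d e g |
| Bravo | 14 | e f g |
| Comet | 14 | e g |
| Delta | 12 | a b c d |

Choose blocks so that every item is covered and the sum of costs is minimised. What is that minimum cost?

Bravo, Delta together cover every item (Bravo ∪ Delta = {a, b, c, d, e, f, g}); total cost 14 + 12 = 26.
The greedy pick Atlas, Delta, Bravo costs 36; no covering selection beats 26.

26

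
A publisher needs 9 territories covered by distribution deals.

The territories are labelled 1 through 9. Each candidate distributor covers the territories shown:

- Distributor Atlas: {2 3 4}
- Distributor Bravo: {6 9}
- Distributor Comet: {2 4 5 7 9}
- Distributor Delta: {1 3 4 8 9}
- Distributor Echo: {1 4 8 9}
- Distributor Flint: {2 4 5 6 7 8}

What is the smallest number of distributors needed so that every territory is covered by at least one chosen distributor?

2

Take {Delta, Flint}. Their union is {1, 2, 3, 4, 5, 6, 7, 8, 9}, which is all 9 territories.
No single distributor has all 9 territories (the largest, Flint, has 6), so 2 is optimal.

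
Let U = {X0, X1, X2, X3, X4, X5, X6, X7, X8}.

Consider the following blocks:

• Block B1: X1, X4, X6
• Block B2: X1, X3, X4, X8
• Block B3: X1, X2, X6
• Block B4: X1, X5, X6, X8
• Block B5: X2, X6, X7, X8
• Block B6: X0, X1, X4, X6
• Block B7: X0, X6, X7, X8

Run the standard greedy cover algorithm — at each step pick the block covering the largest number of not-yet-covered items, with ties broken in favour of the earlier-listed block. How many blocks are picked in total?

Greedy: pick B2 (covers 4 new) → pick B5 (covers 3 new) → pick B4 (covers 1 new) → pick B6 (covers 1 new). Total picks: 4.

4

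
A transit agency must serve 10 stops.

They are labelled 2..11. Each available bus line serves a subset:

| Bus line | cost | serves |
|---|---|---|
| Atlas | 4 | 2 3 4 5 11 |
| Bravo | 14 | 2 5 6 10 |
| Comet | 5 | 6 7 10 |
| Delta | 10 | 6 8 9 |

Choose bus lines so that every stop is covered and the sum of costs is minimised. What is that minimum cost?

19

Atlas, Comet, Delta together cover every stop (Atlas ∪ Comet ∪ Delta = {2, 3, 4, 5, 6, 7, 8, 9, 10, 11}); total cost 4 + 5 + 10 = 19.
No covering selection has total cost below 19.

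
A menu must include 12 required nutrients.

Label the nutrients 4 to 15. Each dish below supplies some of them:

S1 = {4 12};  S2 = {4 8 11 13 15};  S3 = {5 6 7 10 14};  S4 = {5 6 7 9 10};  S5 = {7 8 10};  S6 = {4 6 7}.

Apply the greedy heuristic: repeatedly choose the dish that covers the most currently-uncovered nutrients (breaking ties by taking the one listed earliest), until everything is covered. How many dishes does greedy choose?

Greedy: pick S2 (covers 5 new) → pick S3 (covers 5 new) → pick S1 (covers 1 new) → pick S4 (covers 1 new). Total picks: 4.

4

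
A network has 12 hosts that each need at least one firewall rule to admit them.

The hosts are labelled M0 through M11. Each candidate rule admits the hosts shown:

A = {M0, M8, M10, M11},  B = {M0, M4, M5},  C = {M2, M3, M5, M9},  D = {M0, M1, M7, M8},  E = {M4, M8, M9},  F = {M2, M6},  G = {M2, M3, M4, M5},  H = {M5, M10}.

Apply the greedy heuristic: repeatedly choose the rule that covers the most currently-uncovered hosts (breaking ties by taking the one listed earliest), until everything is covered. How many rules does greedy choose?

Greedy: pick A (covers 4 new) → pick C (covers 4 new) → pick D (covers 2 new) → pick B (covers 1 new) → pick F (covers 1 new). Total picks: 5.

5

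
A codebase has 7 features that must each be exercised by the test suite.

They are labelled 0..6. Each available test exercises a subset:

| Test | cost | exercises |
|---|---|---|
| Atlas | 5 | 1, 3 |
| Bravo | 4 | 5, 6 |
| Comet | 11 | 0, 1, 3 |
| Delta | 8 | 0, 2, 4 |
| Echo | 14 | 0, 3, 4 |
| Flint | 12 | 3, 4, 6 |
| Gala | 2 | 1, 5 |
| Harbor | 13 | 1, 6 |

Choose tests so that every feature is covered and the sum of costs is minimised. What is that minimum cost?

17

Atlas, Bravo, Delta together cover every feature (Atlas ∪ Bravo ∪ Delta = {0, 1, 2, 3, 4, 5, 6}); total cost 5 + 4 + 8 = 17.
The greedy pick Gala, Delta, Bravo, Atlas costs 19; no covering selection beats 17.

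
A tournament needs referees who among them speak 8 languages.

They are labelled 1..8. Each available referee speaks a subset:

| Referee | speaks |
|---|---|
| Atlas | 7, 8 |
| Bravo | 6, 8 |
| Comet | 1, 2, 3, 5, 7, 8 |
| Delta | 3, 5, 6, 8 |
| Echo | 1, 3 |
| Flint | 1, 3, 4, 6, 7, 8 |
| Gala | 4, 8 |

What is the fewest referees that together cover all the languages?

Take {Comet, Flint}. Their union is {1, 2, 3, 4, 5, 6, 7, 8}, which is all 8 languages.
No single referee has all 8 languages (the largest, Comet, has 6), so 2 is optimal.

2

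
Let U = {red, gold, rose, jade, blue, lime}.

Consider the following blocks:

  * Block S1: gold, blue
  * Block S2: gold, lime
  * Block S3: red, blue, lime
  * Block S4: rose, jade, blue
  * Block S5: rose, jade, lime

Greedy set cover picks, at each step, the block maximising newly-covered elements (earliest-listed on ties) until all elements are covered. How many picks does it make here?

3

Greedy: pick S3 (covers 3 new) → pick S4 (covers 2 new) → pick S1 (covers 1 new). Total picks: 3.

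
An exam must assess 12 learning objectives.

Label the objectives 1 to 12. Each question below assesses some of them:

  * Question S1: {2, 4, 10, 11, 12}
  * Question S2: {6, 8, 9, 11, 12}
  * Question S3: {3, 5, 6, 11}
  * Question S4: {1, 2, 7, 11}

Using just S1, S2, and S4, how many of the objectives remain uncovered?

Union of S1, S2, S4 = {1, 2, 4, 6, 7, 8, 9, 10, 11, 12}.
Not covered: 3, 5 — 2 objectives.

2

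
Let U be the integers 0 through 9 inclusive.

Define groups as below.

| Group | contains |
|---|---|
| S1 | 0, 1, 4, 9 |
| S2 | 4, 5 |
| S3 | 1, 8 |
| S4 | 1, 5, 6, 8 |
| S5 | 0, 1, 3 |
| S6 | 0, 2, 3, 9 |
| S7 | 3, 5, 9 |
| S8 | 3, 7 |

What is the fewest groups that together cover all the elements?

4

Take {S2, S4, S6, S8}. Their union is {0, 1, 2, 3, 4, 5, 6, 7, 8, 9}, which is all 10 elements.
No 3 of the 8 groups cover everything (all 56 combinations miss at least one element), so 4 is optimal.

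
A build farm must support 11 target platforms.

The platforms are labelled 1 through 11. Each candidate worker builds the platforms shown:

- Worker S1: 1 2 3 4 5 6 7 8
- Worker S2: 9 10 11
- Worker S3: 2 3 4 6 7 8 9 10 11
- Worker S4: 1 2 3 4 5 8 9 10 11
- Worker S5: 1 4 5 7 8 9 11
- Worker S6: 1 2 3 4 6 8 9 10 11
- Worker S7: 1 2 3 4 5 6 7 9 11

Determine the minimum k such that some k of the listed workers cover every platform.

Take {S1, S3}. Their union is {1, 2, 3, 4, 5, 6, 7, 8, 9, 10, 11}, which is all 11 platforms.
No single worker has all 11 platforms (the largest, S3, has 9), so 2 is optimal.

2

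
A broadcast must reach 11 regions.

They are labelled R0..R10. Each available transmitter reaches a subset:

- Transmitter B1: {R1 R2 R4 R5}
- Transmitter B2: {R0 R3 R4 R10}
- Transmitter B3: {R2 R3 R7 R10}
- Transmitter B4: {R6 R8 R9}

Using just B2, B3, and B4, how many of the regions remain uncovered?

Union of B2, B3, B4 = {R0, R2, R3, R4, R6, R7, R8, R9, R10}.
Not covered: R1, R5 — 2 regions.

2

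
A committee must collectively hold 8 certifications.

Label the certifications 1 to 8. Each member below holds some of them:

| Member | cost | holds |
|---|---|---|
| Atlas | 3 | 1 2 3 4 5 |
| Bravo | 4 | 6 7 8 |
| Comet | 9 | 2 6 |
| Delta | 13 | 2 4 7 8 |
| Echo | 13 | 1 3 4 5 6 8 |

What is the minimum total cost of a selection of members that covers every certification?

7

Atlas, Bravo together cover every certification (Atlas ∪ Bravo = {1, 2, 3, 4, 5, 6, 7, 8}); total cost 3 + 4 = 7.
No covering selection has total cost below 7.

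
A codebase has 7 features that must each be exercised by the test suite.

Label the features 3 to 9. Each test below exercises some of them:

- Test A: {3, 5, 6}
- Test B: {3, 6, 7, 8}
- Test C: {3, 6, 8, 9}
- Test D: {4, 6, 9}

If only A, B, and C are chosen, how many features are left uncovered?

1

Union of A, B, C = {3, 5, 6, 7, 8, 9}.
Not covered: 4 — 1 feature.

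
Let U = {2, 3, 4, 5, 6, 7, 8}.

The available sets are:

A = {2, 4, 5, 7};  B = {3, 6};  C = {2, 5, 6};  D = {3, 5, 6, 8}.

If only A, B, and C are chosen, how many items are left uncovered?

1

Union of A, B, C = {2, 3, 4, 5, 6, 7}.
Not covered: 8 — 1 item.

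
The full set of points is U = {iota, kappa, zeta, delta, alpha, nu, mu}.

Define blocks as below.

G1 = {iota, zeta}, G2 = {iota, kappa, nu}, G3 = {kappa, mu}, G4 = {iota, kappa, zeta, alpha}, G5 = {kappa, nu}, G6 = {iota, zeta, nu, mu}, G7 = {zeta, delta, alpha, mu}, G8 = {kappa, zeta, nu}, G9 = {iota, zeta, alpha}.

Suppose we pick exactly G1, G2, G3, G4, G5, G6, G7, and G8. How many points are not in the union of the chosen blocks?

0

Union of G1, G2, G3, G4, G5, G6, G7, G8 = {iota, kappa, zeta, delta, alpha, nu, mu} — that's every point, so 0 are uncovered.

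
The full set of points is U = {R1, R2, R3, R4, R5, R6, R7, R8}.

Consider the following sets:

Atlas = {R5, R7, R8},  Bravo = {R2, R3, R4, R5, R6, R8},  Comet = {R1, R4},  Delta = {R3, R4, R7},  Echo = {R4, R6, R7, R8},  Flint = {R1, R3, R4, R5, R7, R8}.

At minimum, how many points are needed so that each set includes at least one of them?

2

H = {R4, R5} meets every set (each contains at least one member of H), and |H| = 2.
The sets Atlas, Comet are pairwise disjoint, so any hitting set needs a separate point for each — at least 2. Hence 2 is optimal.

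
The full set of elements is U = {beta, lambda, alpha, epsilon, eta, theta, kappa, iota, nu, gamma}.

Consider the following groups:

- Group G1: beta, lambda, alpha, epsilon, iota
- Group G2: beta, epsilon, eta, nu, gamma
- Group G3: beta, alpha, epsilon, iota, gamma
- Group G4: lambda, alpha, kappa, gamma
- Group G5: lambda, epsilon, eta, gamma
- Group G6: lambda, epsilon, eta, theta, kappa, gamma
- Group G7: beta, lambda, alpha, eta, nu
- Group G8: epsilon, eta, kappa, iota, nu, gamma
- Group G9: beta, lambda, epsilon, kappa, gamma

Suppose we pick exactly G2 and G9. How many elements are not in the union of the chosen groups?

Union of G2, G9 = {beta, lambda, epsilon, eta, kappa, nu, gamma}.
Not covered: alpha, theta, iota — 3 elements.

3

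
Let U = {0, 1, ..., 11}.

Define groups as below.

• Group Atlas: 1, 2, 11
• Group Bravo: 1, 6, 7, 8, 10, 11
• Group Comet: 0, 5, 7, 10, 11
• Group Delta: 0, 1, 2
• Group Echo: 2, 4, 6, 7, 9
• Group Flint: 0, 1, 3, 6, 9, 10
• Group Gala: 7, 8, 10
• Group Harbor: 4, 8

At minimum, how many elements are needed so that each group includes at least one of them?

Take H = {1, 7, 8}. Each listed group contains at least one of these, so H is a hitting set of size 3.
No choice of 2 elements meets every group, so 3 is the minimum.

3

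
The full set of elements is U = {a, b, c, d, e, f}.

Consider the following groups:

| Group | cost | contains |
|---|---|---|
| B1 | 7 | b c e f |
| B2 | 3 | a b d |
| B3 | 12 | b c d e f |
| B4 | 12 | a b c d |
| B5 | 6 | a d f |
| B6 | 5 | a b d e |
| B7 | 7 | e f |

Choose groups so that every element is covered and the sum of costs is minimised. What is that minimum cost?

10

B1, B2 together cover every element (B1 ∪ B2 = {a, b, c, d, e, f}); total cost 7 + 3 = 10.
No covering selection has total cost below 10.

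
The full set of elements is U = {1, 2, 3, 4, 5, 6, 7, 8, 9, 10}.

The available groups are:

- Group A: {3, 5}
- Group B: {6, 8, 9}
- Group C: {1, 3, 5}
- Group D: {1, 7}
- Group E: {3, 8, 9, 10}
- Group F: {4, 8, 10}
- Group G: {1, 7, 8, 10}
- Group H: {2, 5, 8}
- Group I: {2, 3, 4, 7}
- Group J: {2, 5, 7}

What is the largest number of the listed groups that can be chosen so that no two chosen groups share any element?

A, B, D are pairwise disjoint (A={3,5}; B={6,8,9}; D={1,7}).
Every remaining group overlaps one of these, and no 4 of the listed groups are pairwise disjoint, so 3 is the maximum.

3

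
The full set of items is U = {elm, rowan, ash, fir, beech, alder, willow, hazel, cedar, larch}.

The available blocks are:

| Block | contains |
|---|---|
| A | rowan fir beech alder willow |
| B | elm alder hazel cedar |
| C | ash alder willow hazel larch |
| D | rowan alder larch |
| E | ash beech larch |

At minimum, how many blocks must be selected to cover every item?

A, B, and C cover everything between them: the union {elm, rowan, ash, fir, beech, alder, willow, hazel, cedar, larch} is all of U.
Only B contains elm, so B is forced; the remaining 6 items need at least 2 more blocks (each remaining block adds at most 4) — so at least 3 blocks are needed, and 3 is optimal.

3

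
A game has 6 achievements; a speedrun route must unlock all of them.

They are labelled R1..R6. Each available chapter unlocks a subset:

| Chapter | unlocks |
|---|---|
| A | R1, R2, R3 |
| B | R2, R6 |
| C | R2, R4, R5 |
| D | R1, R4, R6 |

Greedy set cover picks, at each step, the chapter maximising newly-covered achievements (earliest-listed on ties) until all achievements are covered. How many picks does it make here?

3

Greedy: pick A (covers 3 new) → pick C (covers 2 new) → pick B (covers 1 new). Total picks: 3.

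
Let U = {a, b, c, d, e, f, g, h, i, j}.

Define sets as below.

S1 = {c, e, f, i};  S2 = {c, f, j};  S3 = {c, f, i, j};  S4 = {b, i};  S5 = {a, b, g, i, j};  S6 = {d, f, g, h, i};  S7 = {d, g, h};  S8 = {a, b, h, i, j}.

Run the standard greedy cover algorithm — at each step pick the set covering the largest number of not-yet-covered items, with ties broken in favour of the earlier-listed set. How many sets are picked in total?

3

Greedy: pick S5 (covers 5 new) → pick S1 (covers 3 new) → pick S6 (covers 2 new). Total picks: 3.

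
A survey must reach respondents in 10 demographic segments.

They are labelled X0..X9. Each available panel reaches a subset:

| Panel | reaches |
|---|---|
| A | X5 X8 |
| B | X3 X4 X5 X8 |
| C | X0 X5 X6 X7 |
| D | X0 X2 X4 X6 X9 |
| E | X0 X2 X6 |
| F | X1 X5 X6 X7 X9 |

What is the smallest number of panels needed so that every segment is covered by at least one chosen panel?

3

B and E and F together: B ∪ E ∪ F = {X0, X1, X2, X3, X4, X5, X6, X7, X8, X9} — every segment is covered.
Only F contains X1, so F is forced; the remaining 5 segments need at least 2 more panels (each remaining panel adds at most 3) — so at least 3 panels are needed, and 3 is optimal.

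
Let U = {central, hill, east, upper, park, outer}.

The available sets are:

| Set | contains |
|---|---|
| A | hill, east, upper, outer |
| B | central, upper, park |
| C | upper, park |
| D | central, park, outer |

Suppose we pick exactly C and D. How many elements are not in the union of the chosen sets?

2

Union of C, D = {central, upper, park, outer}.
Not covered: hill, east — 2 elements.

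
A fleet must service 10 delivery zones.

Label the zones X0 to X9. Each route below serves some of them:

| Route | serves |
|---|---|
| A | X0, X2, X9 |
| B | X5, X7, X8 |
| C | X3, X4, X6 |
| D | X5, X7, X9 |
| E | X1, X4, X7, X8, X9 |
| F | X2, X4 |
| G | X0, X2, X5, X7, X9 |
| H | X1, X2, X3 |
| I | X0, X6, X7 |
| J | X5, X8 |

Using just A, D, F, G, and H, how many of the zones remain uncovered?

2

Union of A, D, F, G, H = {X0, X1, X2, X3, X4, X5, X7, X9}.
Not covered: X6, X8 — 2 zones.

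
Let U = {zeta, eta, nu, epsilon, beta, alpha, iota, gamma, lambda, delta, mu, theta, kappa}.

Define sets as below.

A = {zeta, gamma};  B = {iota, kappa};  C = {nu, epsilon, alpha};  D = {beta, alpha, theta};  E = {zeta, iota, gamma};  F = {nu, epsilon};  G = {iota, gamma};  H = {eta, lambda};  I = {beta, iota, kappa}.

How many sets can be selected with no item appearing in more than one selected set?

A, B, D, F, H are pairwise disjoint (A={zeta,gamma}; B={iota,kappa}; D={beta,alpha,theta}; F={nu,epsilon}; H={eta,lambda}).
Every remaining set overlaps one of these, and no 6 of the listed sets are pairwise disjoint, so 5 is the maximum.

5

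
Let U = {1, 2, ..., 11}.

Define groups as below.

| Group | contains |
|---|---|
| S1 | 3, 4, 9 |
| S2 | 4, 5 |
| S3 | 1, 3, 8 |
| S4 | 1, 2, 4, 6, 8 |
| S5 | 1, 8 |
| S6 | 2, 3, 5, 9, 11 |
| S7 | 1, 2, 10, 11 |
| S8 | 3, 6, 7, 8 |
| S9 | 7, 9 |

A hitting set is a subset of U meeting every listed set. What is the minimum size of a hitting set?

The 4 points {1, 4, 8, 9} hit every group.
No choice of 3 points meets every group, so 4 is the minimum.

4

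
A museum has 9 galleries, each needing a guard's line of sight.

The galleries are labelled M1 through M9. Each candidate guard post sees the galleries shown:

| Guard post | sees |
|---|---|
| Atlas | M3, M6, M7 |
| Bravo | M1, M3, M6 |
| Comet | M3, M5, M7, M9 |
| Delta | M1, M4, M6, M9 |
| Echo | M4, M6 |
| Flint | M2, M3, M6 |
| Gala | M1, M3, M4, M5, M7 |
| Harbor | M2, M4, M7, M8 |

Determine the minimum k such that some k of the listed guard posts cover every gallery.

Delta and Gala and Harbor together: Delta ∪ Gala ∪ Harbor = {M1, M2, M3, M4, M5, M6, M7, M8, M9} — every gallery is covered.
Only Harbor contains M8, so Harbor is forced; the remaining 5 galleries need at least 2 more guard posts (each remaining guard post adds at most 3) — so at least 3 guard posts are needed, and 3 is optimal.

3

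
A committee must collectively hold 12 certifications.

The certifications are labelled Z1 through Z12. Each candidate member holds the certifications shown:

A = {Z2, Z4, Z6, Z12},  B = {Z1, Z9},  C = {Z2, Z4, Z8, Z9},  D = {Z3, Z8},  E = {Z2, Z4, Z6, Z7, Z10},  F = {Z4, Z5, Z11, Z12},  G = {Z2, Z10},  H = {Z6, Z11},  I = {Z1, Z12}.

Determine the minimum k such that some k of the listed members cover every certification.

4

Take {B, D, E, F}. Their union is {Z1, Z2, Z3, Z4, Z5, Z6, Z7, Z8, Z9, Z10, Z11, Z12}, which is all 12 certifications.
Only E contains Z7, so E is forced; the remaining 7 certifications need at least 3 more members (each remaining member adds at most 3) — so at least 4 members are needed, and 4 is optimal.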